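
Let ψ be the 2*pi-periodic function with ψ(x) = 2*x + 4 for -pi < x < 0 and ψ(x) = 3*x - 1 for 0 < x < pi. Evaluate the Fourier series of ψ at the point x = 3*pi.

3/2 + pi/2

x = 3*pi differs from x = -pi by 2 full period(s), and the series is 2*pi-periodic.
At x = -pi the one-sided limits are ψ(-pi^-) = -1 + 3*pi and ψ(-pi^+) = 4 - 2*pi.
By Dirichlet's theorem the series converges to their average, [(-1 + 3*pi) + (4 - 2*pi)]/2 = 3/2 + pi/2.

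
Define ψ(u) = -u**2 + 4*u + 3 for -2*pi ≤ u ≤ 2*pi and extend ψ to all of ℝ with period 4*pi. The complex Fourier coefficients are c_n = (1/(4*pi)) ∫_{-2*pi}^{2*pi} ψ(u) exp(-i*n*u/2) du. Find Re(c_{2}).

Since ψ is real-valued, Re(c_{2}) = (1/(4*pi)) ∫_{-2*pi}^{2*pi} ψ(u) cos(u) du = a_{2}/2.
Integrating by parts twice (tabular method), an antiderivative of (-u**2 + 4*u + 3) cos(u) is -u**2*sin(u) + 4*u*sin(u) - 2*u*cos(u) + 5*sin(u) + 4*cos(u); evaluating from -2*pi to 2*pi: ∫_{-2*pi}^{2*pi} (-u**2 + 4*u + 3) cos(u) du = (4 - 4*pi) - (4 + 4*pi) = -8*pi.
Hence Re(c_{2}) = (1/(4*pi))·(-8*pi) = -2.

-2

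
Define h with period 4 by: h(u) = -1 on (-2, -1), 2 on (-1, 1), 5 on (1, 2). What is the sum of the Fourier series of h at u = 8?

2

u = 8 differs from u = 0 by 2 full period(s), and the series is 4-periodic.
h is continuous at u = 0 with value 2, so the series converges to 2 there.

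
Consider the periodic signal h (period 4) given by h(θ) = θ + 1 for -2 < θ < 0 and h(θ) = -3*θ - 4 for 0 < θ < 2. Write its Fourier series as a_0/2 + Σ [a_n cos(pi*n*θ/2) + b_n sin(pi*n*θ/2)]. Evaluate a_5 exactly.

16/(25*pi**2)

a_5 = 1/2 ∫_{-2}^{2} h(θ) cos(5*pi*θ/2) dθ.
Split the integral at the breakpoints.
Integrating by parts (boundary term plus one more integral), an antiderivative of (θ + 1) cos(5*pi*θ/2) is 2*θ*sin(5*pi*θ/2)/(5*pi) + 2*sin(5*pi*θ/2)/(5*pi) + 4*cos(5*pi*θ/2)/(25*pi**2); evaluating from -2 to 0: ∫_{-2}^{0} (θ + 1) cos(5*pi*θ/2) dθ = (4/(25*pi**2)) - (-4/(25*pi**2)) = 8/(25*pi**2).
Integrating by parts (boundary term plus one more integral), an antiderivative of (-3*θ - 4) cos(5*pi*θ/2) is -6*θ*sin(5*pi*θ/2)/(5*pi) - 8*sin(5*pi*θ/2)/(5*pi) - 12*cos(5*pi*θ/2)/(25*pi**2); evaluating from 0 to 2: ∫_{0}^{2} (-3*θ - 4) cos(5*pi*θ/2) dθ = (12/(25*pi**2)) - (-12/(25*pi**2)) = 24/(25*pi**2).
Summing the pieces and multiplying by (1/2) gives a_5 = 16/(25*pi**2).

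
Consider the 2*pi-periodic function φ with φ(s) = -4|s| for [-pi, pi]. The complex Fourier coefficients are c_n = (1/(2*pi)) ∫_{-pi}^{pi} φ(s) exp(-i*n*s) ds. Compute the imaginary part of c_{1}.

Since φ is real-valued, Im(c_{1}) = -(1/(2*pi)) ∫_{-pi}^{pi} φ(s) sin(s) ds = -b_{1}/2.
(φ is even, so the integrand is odd over a symmetric interval and the integral vanishes.)

0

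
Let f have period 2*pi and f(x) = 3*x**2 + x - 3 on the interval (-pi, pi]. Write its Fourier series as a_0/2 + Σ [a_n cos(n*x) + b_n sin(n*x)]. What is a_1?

-12

a_1 = 1/pi ∫_{-pi}^{pi} f(x) cos(x) dx.
Integrating by parts twice (tabular method), an antiderivative of (3*x**2 + x - 3) cos(x) is 3*x**2*sin(x) + x*sin(x) + 6*x*cos(x) - 9*sin(x) + cos(x); evaluating from -pi to pi: ∫_{-pi}^{pi} (3*x**2 + x - 3) cos(x) dx = (-6*pi - 1) - (-1 + 6*pi) = -12*pi.
Hence a_1 = (1/pi)·(-12*pi) = -12.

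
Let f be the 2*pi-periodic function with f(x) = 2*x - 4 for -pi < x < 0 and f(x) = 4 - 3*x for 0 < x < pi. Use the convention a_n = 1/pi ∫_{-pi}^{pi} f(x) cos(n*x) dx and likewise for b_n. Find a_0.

-5*pi/2

a_0 = 1/pi ∫_{-pi}^{pi} f(x) dx = 1/pi · (-5*pi**2/2) = -5*pi/2.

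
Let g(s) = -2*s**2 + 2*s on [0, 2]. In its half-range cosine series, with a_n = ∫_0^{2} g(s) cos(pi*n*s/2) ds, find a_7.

16/(49*pi**2)

a_7 = ∫_0^{2} (-2*s**2 + 2*s) cos(7*pi*s/2) ds.
Integrating by parts twice (tabular method), an antiderivative of (-2*s**2 + 2*s) cos(7*pi*s/2) is -4*s**2*sin(7*pi*s/2)/(7*pi) + 4*s*sin(7*pi*s/2)/(7*pi) - 16*s*cos(7*pi*s/2)/(49*pi**2) + 32*sin(7*pi*s/2)/(343*pi**3) + 8*cos(7*pi*s/2)/(49*pi**2); evaluating from 0 to 2: ∫_{0}^{2} (-2*s**2 + 2*s) cos(7*pi*s/2) ds = (24/(49*pi**2)) - (8/(49*pi**2)) = 16/(49*pi**2).
Hence a_7 = 16/(49*pi**2).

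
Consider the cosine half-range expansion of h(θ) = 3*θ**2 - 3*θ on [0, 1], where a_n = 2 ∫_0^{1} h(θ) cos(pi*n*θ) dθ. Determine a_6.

a_6 = 2 ∫_0^{1} (3*θ**2 - 3*θ) cos(6*pi*θ) dθ.
Integrating by parts twice (tabular method), an antiderivative of (3*θ**2 - 3*θ) cos(6*pi*θ) is θ**2*sin(6*pi*θ)/(2*pi) - θ*sin(6*pi*θ)/(2*pi) + θ*cos(6*pi*θ)/(6*pi**2) - sin(6*pi*θ)/(36*pi**3) - cos(6*pi*θ)/(12*pi**2); evaluating from 0 to 1: ∫_{0}^{1} (3*θ**2 - 3*θ) cos(6*pi*θ) dθ = (1/(12*pi**2)) - (-1/(12*pi**2)) = 1/(6*pi**2).
Hence a_6 = 2·(1/(6*pi**2)) = 1/(3*pi**2).

1/(3*pi**2)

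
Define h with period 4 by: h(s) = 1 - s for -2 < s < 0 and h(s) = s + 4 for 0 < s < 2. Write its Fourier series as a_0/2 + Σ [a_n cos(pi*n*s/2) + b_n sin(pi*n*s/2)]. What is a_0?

7

a_0 = 1/2 ∫_{-2}^{2} h(s) ds = 1/2 · (14) = 7.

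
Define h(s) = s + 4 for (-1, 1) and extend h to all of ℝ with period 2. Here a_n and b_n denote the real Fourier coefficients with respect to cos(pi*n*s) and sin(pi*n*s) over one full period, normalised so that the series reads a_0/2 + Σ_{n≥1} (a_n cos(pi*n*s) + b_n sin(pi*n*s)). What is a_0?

a_0 = ∫_{-1}^{1} h(s) ds = 8.

8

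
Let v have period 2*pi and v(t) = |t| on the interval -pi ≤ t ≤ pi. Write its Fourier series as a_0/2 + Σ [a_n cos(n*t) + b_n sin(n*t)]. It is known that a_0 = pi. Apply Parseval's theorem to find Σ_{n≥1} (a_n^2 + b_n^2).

Parseval: a_0^2/2 + Σ_{n≥1} (a_n^2+b_n^2) = 1/pi ∫_{-pi}^{pi} v(t)^2 dt = 2*pi**2/3.
Subtract a_0^2/2 = pi**2/2: Σ (a_n^2+b_n^2) = pi**2/6.

pi**2/6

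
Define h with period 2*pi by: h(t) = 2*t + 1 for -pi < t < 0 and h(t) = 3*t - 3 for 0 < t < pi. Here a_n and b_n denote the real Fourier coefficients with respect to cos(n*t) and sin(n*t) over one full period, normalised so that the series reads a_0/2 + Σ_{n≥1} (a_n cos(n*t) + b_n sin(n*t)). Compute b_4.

b_4 = 1/pi ∫_{-pi}^{pi} h(t) sin(4*t) dt.
Split the integral at the breakpoints.
Integrating by parts (boundary term plus one more integral), an antiderivative of (2*t + 1) sin(4*t) is -t*cos(4*t)/2 + sin(4*t)/8 - cos(4*t)/4; evaluating from -pi to 0: ∫_{-pi}^{0} (2*t + 1) sin(4*t) dt = (-1/4) - (-1/4 + pi/2) = -pi/2.
Integrating by parts (boundary term plus one more integral), an antiderivative of (3*t - 3) sin(4*t) is -3*t*cos(4*t)/4 + 3*sin(4*t)/16 + 3*cos(4*t)/4; evaluating from 0 to pi: ∫_{0}^{pi} (3*t - 3) sin(4*t) dt = (3/4 - 3*pi/4) - (3/4) = -3*pi/4.
Summing the pieces and multiplying by (1/pi) gives b_4 = -5/4.

-5/4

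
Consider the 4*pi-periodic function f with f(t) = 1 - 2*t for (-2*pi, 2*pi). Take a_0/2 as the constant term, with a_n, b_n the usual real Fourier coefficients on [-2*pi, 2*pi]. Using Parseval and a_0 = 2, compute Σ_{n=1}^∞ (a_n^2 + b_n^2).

Parseval: a_0^2/2 + Σ_{n≥1} (a_n^2+b_n^2) = (1/(2*pi)) ∫_{-2*pi}^{2*pi} f(t)^2 dt = 2 + 32*pi**2/3.
Subtract a_0^2/2 = 2: Σ (a_n^2+b_n^2) = 32*pi**2/3.

32*pi**2/3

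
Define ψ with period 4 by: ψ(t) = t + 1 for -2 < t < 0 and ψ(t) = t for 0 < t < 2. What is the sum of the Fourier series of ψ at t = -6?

t = -6 differs from t = 2 by -2 full period(s), and the series is 4-periodic.
At t = 2 the one-sided limits are ψ(2^-) = 2 and ψ(2^+) = -1.
By Dirichlet's theorem the series converges to their average, [(2) + (-1)]/2 = 1/2.

1/2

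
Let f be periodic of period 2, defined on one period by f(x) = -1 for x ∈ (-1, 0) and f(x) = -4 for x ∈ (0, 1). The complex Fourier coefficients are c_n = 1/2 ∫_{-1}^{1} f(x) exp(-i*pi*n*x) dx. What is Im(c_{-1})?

Since f is real-valued, Im(c_{-1}) = -1/2 ∫_{-1}^{1} f(x) sin(-pi*x) dx = b_{1}/2.
Split the integral at the breakpoints.
Directly, an antiderivative of (-1) sin(-pi*x) is -cos(pi*x)/pi; evaluating from -1 to 0: ∫_{-1}^{0} (-1) sin(-pi*x) dx = (-1/pi) - (1/pi) = -2/pi.
Directly, an antiderivative of (-4) sin(-pi*x) is -4*cos(pi*x)/pi; evaluating from 0 to 1: ∫_{0}^{1} (-4) sin(-pi*x) dx = (4/pi) - (-4/pi) = 8/pi.
So ∫_{-1}^{1} f(x) sin(-pi*x) dx = 6/pi.
Hence Im(c_{-1}) = (-1/2)·(6/pi) = -3/pi.

-3/pi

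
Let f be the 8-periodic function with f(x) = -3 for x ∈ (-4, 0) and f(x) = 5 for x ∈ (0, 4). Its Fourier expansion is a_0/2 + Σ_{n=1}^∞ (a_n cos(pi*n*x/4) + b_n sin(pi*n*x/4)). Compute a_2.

a_2 = 1/4 ∫_{-4}^{4} f(x) cos(pi*x/2) dx.
Split the integral at the breakpoints.
Directly, an antiderivative of (-3) cos(pi*x/2) is -6*sin(pi*x/2)/pi; evaluating from -4 to 0: ∫_{-4}^{0} (-3) cos(pi*x/2) dx = (0) - (0) = 0.
Directly, an antiderivative of (5) cos(pi*x/2) is 10*sin(pi*x/2)/pi; evaluating from 0 to 4: ∫_{0}^{4} (5) cos(pi*x/2) dx = (0) - (0) = 0.
Summing the pieces and multiplying by (1/4) gives a_2 = 0.

0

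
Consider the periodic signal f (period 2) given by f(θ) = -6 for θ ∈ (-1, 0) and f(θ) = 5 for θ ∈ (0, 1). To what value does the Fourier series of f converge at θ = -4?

θ = -4 differs from θ = 0 by -2 full period(s), and the series is 2-periodic.
At θ = 0 the one-sided limits are f(0^-) = -6 and f(0^+) = 5.
By Dirichlet's theorem the series converges to their average, [(-6) + (5)]/2 = -1/2.

-1/2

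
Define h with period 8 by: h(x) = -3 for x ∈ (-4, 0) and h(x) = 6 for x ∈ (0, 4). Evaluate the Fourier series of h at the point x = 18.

x = 18 differs from x = 2 by 2 full period(s), and the series is 8-periodic.
h is continuous at x = 2 with value 6, so the series converges to 6 there.

6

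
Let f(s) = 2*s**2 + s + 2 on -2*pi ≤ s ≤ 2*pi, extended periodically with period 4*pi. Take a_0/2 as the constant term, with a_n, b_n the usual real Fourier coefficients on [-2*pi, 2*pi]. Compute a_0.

a_0 = (1/(2*pi)) ∫_{-2*pi}^{2*pi} f(s) ds = (1/(2*pi)) · (8*pi + 32*pi**3/3) = 4 + 16*pi**2/3.

4 + 16*pi**2/3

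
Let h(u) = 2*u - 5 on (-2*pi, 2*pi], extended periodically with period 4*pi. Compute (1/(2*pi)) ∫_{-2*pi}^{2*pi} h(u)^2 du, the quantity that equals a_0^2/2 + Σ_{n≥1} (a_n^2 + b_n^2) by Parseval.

(1/(2*pi)) ∫_{-2*pi}^{2*pi} h(u)^2 du = (1/(2*pi)) · (100*pi + 64*pi**3/3) = 50 + 32*pi**2/3.

50 + 32*pi**2/3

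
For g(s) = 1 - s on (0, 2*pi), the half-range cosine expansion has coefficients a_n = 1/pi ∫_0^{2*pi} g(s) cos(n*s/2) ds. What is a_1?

a_1 = 1/pi ∫_0^{2*pi} (1 - s) cos(s/2) ds.
Integrating by parts (boundary term plus one more integral), an antiderivative of (1 - s) cos(s/2) is -2*s*sin(s/2) + 2*sin(s/2) - 4*cos(s/2); evaluating from 0 to 2*pi: ∫_{0}^{2*pi} (1 - s) cos(s/2) ds = (4) - (-4) = 8.
Hence a_1 = (1/pi)·(8) = 8/pi.

8/pi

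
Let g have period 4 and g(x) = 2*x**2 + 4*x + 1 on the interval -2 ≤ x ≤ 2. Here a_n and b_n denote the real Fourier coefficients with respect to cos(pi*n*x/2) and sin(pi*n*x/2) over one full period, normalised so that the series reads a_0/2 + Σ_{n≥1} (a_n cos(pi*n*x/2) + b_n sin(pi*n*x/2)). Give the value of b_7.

16/(7*pi)

b_7 = 1/2 ∫_{-2}^{2} g(x) sin(7*pi*x/2) dx.
Integrating by parts twice (tabular method), an antiderivative of (2*x**2 + 4*x + 1) sin(7*pi*x/2) is -4*x**2*cos(7*pi*x/2)/(7*pi) + 16*x*sin(7*pi*x/2)/(49*pi**2) - 8*x*cos(7*pi*x/2)/(7*pi) + 16*sin(7*pi*x/2)/(49*pi**2) - 2*cos(7*pi*x/2)/(7*pi) + 32*cos(7*pi*x/2)/(343*pi**3); evaluating from -2 to 2: ∫_{-2}^{2} (2*x**2 + 4*x + 1) sin(7*pi*x/2) dx = (2*(-16 + 833*pi**2)/(343*pi**3)) - (2*(-16 + 49*pi**2)/(343*pi**3)) = 32/(7*pi).
Hence b_7 = (1/2)·(32/(7*pi)) = 16/(7*pi).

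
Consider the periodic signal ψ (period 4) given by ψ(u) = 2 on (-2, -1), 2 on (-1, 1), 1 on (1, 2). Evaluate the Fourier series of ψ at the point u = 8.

u = 8 differs from u = 0 by 2 full period(s), and the series is 4-periodic.
ψ is continuous at u = 0 with value 2, so the series converges to 2 there.

2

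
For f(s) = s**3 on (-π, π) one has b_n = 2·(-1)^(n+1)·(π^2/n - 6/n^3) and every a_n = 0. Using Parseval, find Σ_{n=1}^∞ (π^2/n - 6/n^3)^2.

Parseval: Σ b_n^2 = (1/π) ∫_{-π}^{π} f(s)^2 ds = 2*pi**6/7.
b_n^2 = 4·(π^2/n - 6/n^3)^2, so the sum equals (2*pi**6/7)/4 = pi**6/14.

pi**6/14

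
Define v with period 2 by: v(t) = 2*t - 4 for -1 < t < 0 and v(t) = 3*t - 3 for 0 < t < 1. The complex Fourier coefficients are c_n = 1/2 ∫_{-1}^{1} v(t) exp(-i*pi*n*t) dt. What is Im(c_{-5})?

Since v is real-valued, Im(c_{-5}) = -1/2 ∫_{-1}^{1} v(t) sin(-5*pi*t) dt = b_{5}/2.
Split the integral at the breakpoints.
Integrating by parts (boundary term plus one more integral), an antiderivative of (2*t - 4) sin(-5*pi*t) is 2*t*cos(5*pi*t)/(5*pi) - 2*sin(5*pi*t)/(25*pi**2) - 4*cos(5*pi*t)/(5*pi); evaluating from -1 to 0: ∫_{-1}^{0} (2*t - 4) sin(-5*pi*t) dt = (-4/(5*pi)) - (6/(5*pi)) = -2/pi.
Integrating by parts (boundary term plus one more integral), an antiderivative of (3*t - 3) sin(-5*pi*t) is 3*t*cos(5*pi*t)/(5*pi) - 3*sin(5*pi*t)/(25*pi**2) - 3*cos(5*pi*t)/(5*pi); evaluating from 0 to 1: ∫_{0}^{1} (3*t - 3) sin(-5*pi*t) dt = (0) - (-3/(5*pi)) = 3/(5*pi).
So ∫_{-1}^{1} v(t) sin(-5*pi*t) dt = -7/(5*pi).
Hence Im(c_{-5}) = (-1/2)·(-7/(5*pi)) = 7/(10*pi).

7/(10*pi)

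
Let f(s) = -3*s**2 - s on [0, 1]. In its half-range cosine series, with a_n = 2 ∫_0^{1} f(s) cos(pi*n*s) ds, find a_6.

a_6 = 2 ∫_0^{1} (-3*s**2 - s) cos(6*pi*s) ds.
Integrating by parts twice (tabular method), an antiderivative of (-3*s**2 - s) cos(6*pi*s) is -s**2*sin(6*pi*s)/(2*pi) - s*sin(6*pi*s)/(6*pi) - s*cos(6*pi*s)/(6*pi**2) + sin(6*pi*s)/(36*pi**3) - cos(6*pi*s)/(36*pi**2); evaluating from 0 to 1: ∫_{0}^{1} (-3*s**2 - s) cos(6*pi*s) ds = (-7/(36*pi**2)) - (-1/(36*pi**2)) = -1/(6*pi**2).
Hence a_6 = 2·(-1/(6*pi**2)) = -1/(3*pi**2).

-1/(3*pi**2)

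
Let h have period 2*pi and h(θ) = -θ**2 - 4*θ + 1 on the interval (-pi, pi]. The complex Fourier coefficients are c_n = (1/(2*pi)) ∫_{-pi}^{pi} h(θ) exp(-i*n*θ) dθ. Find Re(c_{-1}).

Since h is real-valued, Re(c_{-1}) = (1/(2*pi)) ∫_{-pi}^{pi} h(θ) cos(-θ) dθ = a_{1}/2.
Integrating by parts twice (tabular method), an antiderivative of (-θ**2 - 4*θ + 1) cos(-θ) is -θ**2*sin(θ) - 4*θ*sin(θ) - 2*θ*cos(θ) + 3*sin(θ) - 4*cos(θ); evaluating from -pi to pi: ∫_{-pi}^{pi} (-θ**2 - 4*θ + 1) cos(-θ) dθ = (4 + 2*pi) - (4 - 2*pi) = 4*pi.
Hence Re(c_{-1}) = (1/(2*pi))·(4*pi) = 2.

2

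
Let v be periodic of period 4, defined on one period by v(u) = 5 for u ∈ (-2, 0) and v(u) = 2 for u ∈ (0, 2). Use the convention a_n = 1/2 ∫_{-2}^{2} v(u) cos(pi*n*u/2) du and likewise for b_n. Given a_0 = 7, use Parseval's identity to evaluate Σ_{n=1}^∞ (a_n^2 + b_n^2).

9/2

Parseval: a_0^2/2 + Σ_{n≥1} (a_n^2+b_n^2) = 1/2 ∫_{-2}^{2} v(u)^2 du = 29.
Subtract a_0^2/2 = 49/2: Σ (a_n^2+b_n^2) = 9/2.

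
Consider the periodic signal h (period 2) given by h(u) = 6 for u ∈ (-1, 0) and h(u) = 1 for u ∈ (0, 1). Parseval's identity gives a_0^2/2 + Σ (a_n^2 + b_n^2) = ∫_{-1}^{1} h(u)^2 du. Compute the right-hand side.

37

∫_{-1}^{1} h(u)^2 du = 37.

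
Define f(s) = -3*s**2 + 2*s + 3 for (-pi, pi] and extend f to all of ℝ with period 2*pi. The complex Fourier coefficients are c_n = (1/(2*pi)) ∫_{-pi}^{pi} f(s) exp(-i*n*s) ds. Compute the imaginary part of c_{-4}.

Since f is real-valued, Im(c_{-4}) = -(1/(2*pi)) ∫_{-pi}^{pi} f(s) sin(-4*s) ds = b_{4}/2.
Integrating by parts twice (tabular method), an antiderivative of (-3*s**2 + 2*s + 3) sin(-4*s) is -3*s**2*cos(4*s)/4 + 3*s*sin(4*s)/8 + s*cos(4*s)/2 - sin(4*s)/8 + 27*cos(4*s)/32; evaluating from -pi to pi: ∫_{-pi}^{pi} (-3*s**2 + 2*s + 3) sin(-4*s) ds = (-3*pi**2/4 + 27/32 + pi/2) - (-3*pi**2/4 - pi/2 + 27/32) = pi.
Hence Im(c_{-4}) = (-1/(2*pi))·(pi) = -1/2.

-1/2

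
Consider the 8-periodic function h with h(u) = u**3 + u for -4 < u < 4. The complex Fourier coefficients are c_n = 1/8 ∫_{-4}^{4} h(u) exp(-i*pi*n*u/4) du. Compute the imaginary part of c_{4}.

-6/pi**3 + 17/pi

Since h is real-valued, Im(c_{4}) = -1/8 ∫_{-4}^{4} h(u) sin(pi*u) du = -b_{4}/2.
h is odd and sin(pi*u) is odd, so the integrand is even: ∫_{-4}^{4} h(u) sin(pi*u) du = 2∫_0^{4} h(u) sin(pi*u) du.
Integrating by parts three times (tabular method), an antiderivative of (u**3 + u) sin(pi*u) is -u**3*cos(pi*u)/pi + 3*u**2*sin(pi*u)/pi**2 - u*cos(pi*u)/pi + 6*u*cos(pi*u)/pi**3 - 6*sin(pi*u)/pi**4 + sin(pi*u)/pi**2; evaluating from 0 to 4: ∫_{0}^{4} (u**3 + u) sin(pi*u) du = (-68/pi + 24/pi**3) - (0) = -68/pi + 24/pi**3.
So ∫_{-4}^{4} h(u) sin(pi*u) du = -136/pi + 48/pi**3.
Hence Im(c_{4}) = (-1/8)·(-136/pi + 48/pi**3) = -6/pi**3 + 17/pi.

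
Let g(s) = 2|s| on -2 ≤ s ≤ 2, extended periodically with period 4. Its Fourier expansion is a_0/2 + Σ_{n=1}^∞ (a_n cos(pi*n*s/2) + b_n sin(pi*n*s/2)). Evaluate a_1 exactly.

a_1 = 1/2 ∫_{-2}^{2} g(s) cos(pi*s/2) ds.
g is even and cos(pi*s/2) is even, so the integrand is even and a_1 = ∫_0^{2} g(s) cos(pi*s/2) ds.
Integrating by parts (boundary term plus one more integral), an antiderivative of (2*s) cos(pi*s/2) is 4*s*sin(pi*s/2)/pi + 8*cos(pi*s/2)/pi**2; evaluating from 0 to 2: ∫_{0}^{2} (2*s) cos(pi*s/2) ds = (-8/pi**2) - (8/pi**2) = -16/pi**2.
Hence a_1 = -16/pi**2.

-16/pi**2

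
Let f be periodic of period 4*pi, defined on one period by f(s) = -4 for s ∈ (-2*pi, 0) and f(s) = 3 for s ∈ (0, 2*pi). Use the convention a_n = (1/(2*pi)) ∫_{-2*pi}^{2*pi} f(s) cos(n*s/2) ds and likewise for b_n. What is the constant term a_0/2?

-1/2

a_0 = (1/(2*pi)) ∫_{-2*pi}^{2*pi} f(s) ds = (1/(2*pi)) · (-2*pi) = -1.
So the constant term a_0/2 = -1/2.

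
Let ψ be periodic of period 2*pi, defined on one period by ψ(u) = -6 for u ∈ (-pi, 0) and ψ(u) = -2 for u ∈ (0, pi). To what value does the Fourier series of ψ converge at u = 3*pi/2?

u = 3*pi/2 differs from u = -pi/2 by 1 full period(s), and the series is 2*pi-periodic.
ψ is continuous at u = -pi/2 with value -6, so the series converges to -6 there.

-6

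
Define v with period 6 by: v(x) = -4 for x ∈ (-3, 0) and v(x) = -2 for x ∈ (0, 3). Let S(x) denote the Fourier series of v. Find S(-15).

x = -15 differs from x = -3 by -2 full period(s), and the series is 6-periodic.
At x = -3 the one-sided limits are v(-3^-) = -2 and v(-3^+) = -4.
By Dirichlet's theorem the series converges to their average, [(-2) + (-4)]/2 = -3.

-3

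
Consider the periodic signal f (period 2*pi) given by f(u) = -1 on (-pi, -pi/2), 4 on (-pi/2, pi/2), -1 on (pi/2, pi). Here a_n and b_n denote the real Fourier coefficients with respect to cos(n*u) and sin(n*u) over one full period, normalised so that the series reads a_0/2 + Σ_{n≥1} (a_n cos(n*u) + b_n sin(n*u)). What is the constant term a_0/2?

a_0 = 1/pi ∫_{-pi}^{pi} f(u) du = 1/pi · (3*pi) = 3.
So the constant term a_0/2 = 3/2.

3/2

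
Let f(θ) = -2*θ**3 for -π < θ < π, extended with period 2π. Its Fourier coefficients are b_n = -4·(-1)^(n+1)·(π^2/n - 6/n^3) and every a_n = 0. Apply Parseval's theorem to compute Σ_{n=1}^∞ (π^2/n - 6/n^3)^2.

pi**6/14

Parseval: Σ b_n^2 = (1/π) ∫_{-π}^{π} f(θ)^2 dθ = 8*pi**6/7.
b_n^2 = 16·(π^2/n - 6/n^3)^2, so the sum equals (8*pi**6/7)/16 = pi**6/14.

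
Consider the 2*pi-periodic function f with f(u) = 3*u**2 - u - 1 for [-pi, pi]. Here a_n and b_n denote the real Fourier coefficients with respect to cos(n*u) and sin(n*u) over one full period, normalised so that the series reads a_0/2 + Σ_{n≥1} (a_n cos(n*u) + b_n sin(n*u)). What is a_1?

-12

a_1 = 1/pi ∫_{-pi}^{pi} f(u) cos(u) du.
Integrating by parts twice (tabular method), an antiderivative of (3*u**2 - u - 1) cos(u) is 3*u**2*sin(u) - u*sin(u) + 6*u*cos(u) - 7*sin(u) - cos(u); evaluating from -pi to pi: ∫_{-pi}^{pi} (3*u**2 - u - 1) cos(u) du = (1 - 6*pi) - (1 + 6*pi) = -12*pi.
Hence a_1 = (1/pi)·(-12*pi) = -12.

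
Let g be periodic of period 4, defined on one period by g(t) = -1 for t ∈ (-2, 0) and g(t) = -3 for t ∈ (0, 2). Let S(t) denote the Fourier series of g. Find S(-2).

At t = -2 the one-sided limits are g(-2^-) = -3 and g(-2^+) = -1.
By Dirichlet's theorem the series converges to their average, [(-3) + (-1)]/2 = -2.

-2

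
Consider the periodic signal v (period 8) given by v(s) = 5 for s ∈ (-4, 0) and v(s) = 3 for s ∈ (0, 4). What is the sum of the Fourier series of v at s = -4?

4

At s = -4 the one-sided limits are v(-4^-) = 3 and v(-4^+) = 5.
By Dirichlet's theorem the series converges to their average, [(3) + (5)]/2 = 4.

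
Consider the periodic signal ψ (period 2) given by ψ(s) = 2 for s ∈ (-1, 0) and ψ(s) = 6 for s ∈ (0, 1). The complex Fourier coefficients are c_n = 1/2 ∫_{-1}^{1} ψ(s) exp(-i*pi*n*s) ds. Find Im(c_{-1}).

Since ψ is real-valued, Im(c_{-1}) = -1/2 ∫_{-1}^{1} ψ(s) sin(-pi*s) ds = b_{1}/2.
Split the integral at the breakpoints.
Directly, an antiderivative of (2) sin(-pi*s) is 2*cos(pi*s)/pi; evaluating from -1 to 0: ∫_{-1}^{0} (2) sin(-pi*s) ds = (2/pi) - (-2/pi) = 4/pi.
Directly, an antiderivative of (6) sin(-pi*s) is 6*cos(pi*s)/pi; evaluating from 0 to 1: ∫_{0}^{1} (6) sin(-pi*s) ds = (-6/pi) - (6/pi) = -12/pi.
So ∫_{-1}^{1} ψ(s) sin(-pi*s) ds = -8/pi.
Hence Im(c_{-1}) = (-1/2)·(-8/pi) = 4/pi.

4/pi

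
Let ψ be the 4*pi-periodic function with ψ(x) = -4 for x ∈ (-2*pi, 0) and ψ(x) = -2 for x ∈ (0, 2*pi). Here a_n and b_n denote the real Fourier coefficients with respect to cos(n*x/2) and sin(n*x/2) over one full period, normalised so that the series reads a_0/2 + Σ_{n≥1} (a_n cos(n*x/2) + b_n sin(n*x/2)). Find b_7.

4/(7*pi)

b_7 = (1/(2*pi)) ∫_{-2*pi}^{2*pi} ψ(x) sin(7*x/2) dx.
Split the integral at the breakpoints.
Directly, an antiderivative of (-4) sin(7*x/2) is 8*cos(7*x/2)/7; evaluating from -2*pi to 0: ∫_{-2*pi}^{0} (-4) sin(7*x/2) dx = (8/7) - (-8/7) = 16/7.
Directly, an antiderivative of (-2) sin(7*x/2) is 4*cos(7*x/2)/7; evaluating from 0 to 2*pi: ∫_{0}^{2*pi} (-2) sin(7*x/2) dx = (-4/7) - (4/7) = -8/7.
Summing the pieces and multiplying by (1/(2*pi)) gives b_7 = 4/(7*pi).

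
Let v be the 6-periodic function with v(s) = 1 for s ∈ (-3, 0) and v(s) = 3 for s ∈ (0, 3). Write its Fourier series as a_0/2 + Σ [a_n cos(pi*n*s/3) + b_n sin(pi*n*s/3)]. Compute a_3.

0

a_3 = 1/3 ∫_{-3}^{3} v(s) cos(pi*s) ds.
Split the integral at the breakpoints.
Directly, an antiderivative of (1) cos(pi*s) is sin(pi*s)/pi; evaluating from -3 to 0: ∫_{-3}^{0} (1) cos(pi*s) ds = (0) - (0) = 0.
Directly, an antiderivative of (3) cos(pi*s) is 3*sin(pi*s)/pi; evaluating from 0 to 3: ∫_{0}^{3} (3) cos(pi*s) ds = (0) - (0) = 0.
Summing the pieces and multiplying by (1/3) gives a_3 = 0.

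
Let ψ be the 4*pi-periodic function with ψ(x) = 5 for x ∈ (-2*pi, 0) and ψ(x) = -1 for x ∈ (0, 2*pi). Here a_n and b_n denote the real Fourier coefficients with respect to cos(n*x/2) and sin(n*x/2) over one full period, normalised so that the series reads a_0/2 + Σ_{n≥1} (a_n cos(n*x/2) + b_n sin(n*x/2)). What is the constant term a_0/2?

a_0 = (1/(2*pi)) ∫_{-2*pi}^{2*pi} ψ(x) dx = (1/(2*pi)) · (8*pi) = 4.
So the constant term a_0/2 = 2.

2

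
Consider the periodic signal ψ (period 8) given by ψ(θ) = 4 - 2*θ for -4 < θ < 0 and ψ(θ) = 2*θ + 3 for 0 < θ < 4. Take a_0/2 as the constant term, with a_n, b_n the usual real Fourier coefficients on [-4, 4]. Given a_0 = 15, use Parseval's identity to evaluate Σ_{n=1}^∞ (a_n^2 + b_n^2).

Parseval: a_0^2/2 + Σ_{n≥1} (a_n^2+b_n^2) = 1/4 ∫_{-4}^{4} ψ(θ)^2 dθ = 371/3.
Subtract a_0^2/2 = 225/2: Σ (a_n^2+b_n^2) = 67/6.

67/6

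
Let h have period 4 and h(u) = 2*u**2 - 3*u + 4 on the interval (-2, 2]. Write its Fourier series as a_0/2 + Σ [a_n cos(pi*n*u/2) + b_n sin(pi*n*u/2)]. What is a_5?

a_5 = 1/2 ∫_{-2}^{2} h(u) cos(5*pi*u/2) du.
Integrating by parts twice (tabular method), an antiderivative of (2*u**2 - 3*u + 4) cos(5*pi*u/2) is 4*u**2*sin(5*pi*u/2)/(5*pi) - 6*u*sin(5*pi*u/2)/(5*pi) + 16*u*cos(5*pi*u/2)/(25*pi**2) - 32*sin(5*pi*u/2)/(125*pi**3) + 8*sin(5*pi*u/2)/(5*pi) - 12*cos(5*pi*u/2)/(25*pi**2); evaluating from -2 to 2: ∫_{-2}^{2} (2*u**2 - 3*u + 4) cos(5*pi*u/2) du = (-4/(5*pi**2)) - (44/(25*pi**2)) = -64/(25*pi**2).
Hence a_5 = (1/2)·(-64/(25*pi**2)) = -32/(25*pi**2).

-32/(25*pi**2)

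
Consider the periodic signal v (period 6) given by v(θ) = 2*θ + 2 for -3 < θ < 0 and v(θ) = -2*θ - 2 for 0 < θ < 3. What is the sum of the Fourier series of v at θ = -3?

At θ = -3 the one-sided limits are v(-3^-) = -8 and v(-3^+) = -4.
By Dirichlet's theorem the series converges to their average, [(-8) + (-4)]/2 = -6.

-6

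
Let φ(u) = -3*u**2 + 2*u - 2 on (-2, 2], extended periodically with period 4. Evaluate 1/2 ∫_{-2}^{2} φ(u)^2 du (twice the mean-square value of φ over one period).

1/2 ∫_{-2}^{2} φ(u)^2 du = 1/2 · (3248/15) = 1624/15.

1624/15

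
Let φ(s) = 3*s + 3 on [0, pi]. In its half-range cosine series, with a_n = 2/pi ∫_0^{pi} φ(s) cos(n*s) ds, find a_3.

a_3 = 2/pi ∫_0^{pi} (3*s + 3) cos(3*s) ds.
Integrating by parts (boundary term plus one more integral), an antiderivative of (3*s + 3) cos(3*s) is s*sin(3*s) + sin(3*s) + cos(3*s)/3; evaluating from 0 to pi: ∫_{0}^{pi} (3*s + 3) cos(3*s) ds = (-1/3) - (1/3) = -2/3.
Hence a_3 = (2/pi)·(-2/3) = -4/(3*pi).

-4/(3*pi)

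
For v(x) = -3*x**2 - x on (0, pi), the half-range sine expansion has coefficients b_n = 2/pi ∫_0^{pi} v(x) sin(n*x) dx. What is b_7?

b_7 = 2/pi ∫_0^{pi} (-3*x**2 - x) sin(7*x) dx.
Integrating by parts twice (tabular method), an antiderivative of (-3*x**2 - x) sin(7*x) is 3*x**2*cos(7*x)/7 - 6*x*sin(7*x)/49 + x*cos(7*x)/7 - sin(7*x)/49 - 6*cos(7*x)/343; evaluating from 0 to pi: ∫_{0}^{pi} (-3*x**2 - x) sin(7*x) dx = (-3*pi**2/7 - pi/7 + 6/343) - (-6/343) = -3*pi**2/7 - pi/7 + 12/343.
Hence b_7 = (2/pi)·(-3*pi**2/7 - pi/7 + 12/343) = 2*(-147*pi**2 - 49*pi + 12)/(343*pi).

2*(-147*pi**2 - 49*pi + 12)/(343*pi)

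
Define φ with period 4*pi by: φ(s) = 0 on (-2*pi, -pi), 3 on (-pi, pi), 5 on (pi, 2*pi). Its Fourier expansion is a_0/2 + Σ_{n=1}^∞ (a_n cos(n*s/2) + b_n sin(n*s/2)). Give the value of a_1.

1/pi

a_1 = (1/(2*pi)) ∫_{-2*pi}^{2*pi} φ(s) cos(s/2) ds.
Split the integral at the breakpoints.
∫_{-2*pi}^{-pi} (0) cos(s/2) ds = 0.
Directly, an antiderivative of (3) cos(s/2) is 6*sin(s/2); evaluating from -pi to pi: ∫_{-pi}^{pi} (3) cos(s/2) ds = (6) - (-6) = 12.
Directly, an antiderivative of (5) cos(s/2) is 10*sin(s/2); evaluating from pi to 2*pi: ∫_{pi}^{2*pi} (5) cos(s/2) ds = (0) - (10) = -10.
Summing the pieces and multiplying by (1/(2*pi)) gives a_1 = 1/pi.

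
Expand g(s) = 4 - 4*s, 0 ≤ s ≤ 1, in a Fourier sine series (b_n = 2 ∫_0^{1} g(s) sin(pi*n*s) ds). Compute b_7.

b_7 = 2 ∫_0^{1} (4 - 4*s) sin(7*pi*s) ds.
Integrating by parts (boundary term plus one more integral), an antiderivative of (4 - 4*s) sin(7*pi*s) is 4*s*cos(7*pi*s)/(7*pi) - 4*sin(7*pi*s)/(49*pi**2) - 4*cos(7*pi*s)/(7*pi); evaluating from 0 to 1: ∫_{0}^{1} (4 - 4*s) sin(7*pi*s) ds = (0) - (-4/(7*pi)) = 4/(7*pi).
Hence b_7 = 2·(4/(7*pi)) = 8/(7*pi).

8/(7*pi)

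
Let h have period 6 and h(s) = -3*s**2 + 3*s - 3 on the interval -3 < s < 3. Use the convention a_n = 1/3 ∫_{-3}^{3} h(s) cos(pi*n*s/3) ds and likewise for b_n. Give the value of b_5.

18/(5*pi)

b_5 = 1/3 ∫_{-3}^{3} h(s) sin(5*pi*s/3) ds.
Integrating by parts twice (tabular method), an antiderivative of (-3*s**2 + 3*s - 3) sin(5*pi*s/3) is 9*s**2*cos(5*pi*s/3)/(5*pi) - 54*s*sin(5*pi*s/3)/(25*pi**2) - 9*s*cos(5*pi*s/3)/(5*pi) + 27*sin(5*pi*s/3)/(25*pi**2) - 162*cos(5*pi*s/3)/(125*pi**3) + 9*cos(5*pi*s/3)/(5*pi); evaluating from -3 to 3: ∫_{-3}^{3} (-3*s**2 + 3*s - 3) sin(5*pi*s/3) ds = (9*(18 - 175*pi**2)/(125*pi**3)) - (9*(18 - 325*pi**2)/(125*pi**3)) = 54/(5*pi).
Hence b_5 = (1/3)·(54/(5*pi)) = 18/(5*pi).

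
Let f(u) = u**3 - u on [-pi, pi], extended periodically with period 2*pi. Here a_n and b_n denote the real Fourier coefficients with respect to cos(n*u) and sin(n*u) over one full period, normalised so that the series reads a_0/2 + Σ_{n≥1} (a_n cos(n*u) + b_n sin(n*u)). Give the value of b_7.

-110/343 + 2*pi**2/7

b_7 = 1/pi ∫_{-pi}^{pi} f(u) sin(7*u) du.
f is odd and sin(7*u) is odd, so the integrand is even and b_7 = 2/pi ∫_0^{pi} f(u) sin(7*u) du.
Integrating by parts three times (tabular method), an antiderivative of (u**3 - u) sin(7*u) is -u**3*cos(7*u)/7 + 3*u**2*sin(7*u)/49 + 55*u*cos(7*u)/343 - 55*sin(7*u)/2401; evaluating from 0 to pi: ∫_{0}^{pi} (u**3 - u) sin(7*u) du = (pi*(-55 + 49*pi**2)/343) - (0) = pi*(-55 + 49*pi**2)/343.
Hence b_7 = (2/pi)·(pi*(-55 + 49*pi**2)/343) = -110/343 + 2*pi**2/7.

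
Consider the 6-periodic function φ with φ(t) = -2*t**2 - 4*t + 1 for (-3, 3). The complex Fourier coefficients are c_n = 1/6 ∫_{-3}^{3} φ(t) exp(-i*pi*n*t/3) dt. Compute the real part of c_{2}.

-9/pi**2

Since φ is real-valued, Re(c_{2}) = 1/6 ∫_{-3}^{3} φ(t) cos(2*pi*t/3) dt = a_{2}/2.
Integrating by parts twice (tabular method), an antiderivative of (-2*t**2 - 4*t + 1) cos(2*pi*t/3) is -3*t**2*sin(2*pi*t/3)/pi - 6*t*sin(2*pi*t/3)/pi - 9*t*cos(2*pi*t/3)/pi**2 + 27*sin(2*pi*t/3)/(2*pi**3) + 3*sin(2*pi*t/3)/(2*pi) - 9*cos(2*pi*t/3)/pi**2; evaluating from -3 to 3: ∫_{-3}^{3} (-2*t**2 - 4*t + 1) cos(2*pi*t/3) dt = (-36/pi**2) - (18/pi**2) = -54/pi**2.
Hence Re(c_{2}) = (1/6)·(-54/pi**2) = -9/pi**2.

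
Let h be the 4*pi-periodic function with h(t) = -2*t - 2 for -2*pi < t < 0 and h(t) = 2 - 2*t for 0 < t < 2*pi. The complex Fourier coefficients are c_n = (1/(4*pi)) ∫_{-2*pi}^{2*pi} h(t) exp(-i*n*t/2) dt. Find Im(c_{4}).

-1

Since h is real-valued, Im(c_{4}) = -(1/(4*pi)) ∫_{-2*pi}^{2*pi} h(t) sin(2*t) dt = -b_{4}/2.
h is odd and sin(2*t) is odd, so the integrand is even: ∫_{-2*pi}^{2*pi} h(t) sin(2*t) dt = 2∫_0^{2*pi} h(t) sin(2*t) dt.
Integrating by parts (boundary term plus one more integral), an antiderivative of (2 - 2*t) sin(2*t) is t*cos(2*t) - sin(2*t)/2 - cos(2*t); evaluating from 0 to 2*pi: ∫_{0}^{2*pi} (2 - 2*t) sin(2*t) dt = (-1 + 2*pi) - (-1) = 2*pi.
So ∫_{-2*pi}^{2*pi} h(t) sin(2*t) dt = 4*pi.
Hence Im(c_{4}) = (-1/(4*pi))·(4*pi) = -1.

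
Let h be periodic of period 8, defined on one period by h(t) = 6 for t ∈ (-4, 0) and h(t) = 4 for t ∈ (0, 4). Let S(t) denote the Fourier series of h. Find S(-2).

h is continuous at t = -2 with value 6, so the series converges to 6 there.

6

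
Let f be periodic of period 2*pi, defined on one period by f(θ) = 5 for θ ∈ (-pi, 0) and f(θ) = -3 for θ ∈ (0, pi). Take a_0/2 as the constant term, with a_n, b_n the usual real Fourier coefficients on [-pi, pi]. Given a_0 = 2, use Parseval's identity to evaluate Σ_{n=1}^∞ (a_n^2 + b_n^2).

Parseval: a_0^2/2 + Σ_{n≥1} (a_n^2+b_n^2) = 1/pi ∫_{-pi}^{pi} f(θ)^2 dθ = 34.
Subtract a_0^2/2 = 2: Σ (a_n^2+b_n^2) = 32.

32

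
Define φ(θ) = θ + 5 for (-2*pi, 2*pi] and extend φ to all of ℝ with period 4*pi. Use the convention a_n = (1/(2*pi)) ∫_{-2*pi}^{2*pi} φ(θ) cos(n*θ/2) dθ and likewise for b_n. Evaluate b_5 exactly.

4/5

b_5 = (1/(2*pi)) ∫_{-2*pi}^{2*pi} φ(θ) sin(5*θ/2) dθ.
Integrating by parts (boundary term plus one more integral), an antiderivative of (θ + 5) sin(5*θ/2) is -2*θ*cos(5*θ/2)/5 + 4*sin(5*θ/2)/25 - 2*cos(5*θ/2); evaluating from -2*pi to 2*pi: ∫_{-2*pi}^{2*pi} (θ + 5) sin(5*θ/2) dθ = (2 + 4*pi/5) - (2 - 4*pi/5) = 8*pi/5.
Hence b_5 = (1/(2*pi))·(8*pi/5) = 4/5.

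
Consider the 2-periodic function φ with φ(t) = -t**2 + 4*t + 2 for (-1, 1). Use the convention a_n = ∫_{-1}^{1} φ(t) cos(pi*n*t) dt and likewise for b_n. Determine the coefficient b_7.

8/(7*pi)

b_7 = ∫_{-1}^{1} φ(t) sin(7*pi*t) dt.
Integrating by parts twice (tabular method), an antiderivative of (-t**2 + 4*t + 2) sin(7*pi*t) is t**2*cos(7*pi*t)/(7*pi) - 2*t*sin(7*pi*t)/(49*pi**2) - 4*t*cos(7*pi*t)/(7*pi) + 4*sin(7*pi*t)/(49*pi**2) - 2*cos(7*pi*t)/(7*pi) - 2*cos(7*pi*t)/(343*pi**3); evaluating from -1 to 1: ∫_{-1}^{1} (-t**2 + 4*t + 2) sin(7*pi*t) dt = ((2 + 245*pi**2)/(343*pi**3)) - ((2 - 147*pi**2)/(343*pi**3)) = 8/(7*pi).
Hence b_7 = 8/(7*pi).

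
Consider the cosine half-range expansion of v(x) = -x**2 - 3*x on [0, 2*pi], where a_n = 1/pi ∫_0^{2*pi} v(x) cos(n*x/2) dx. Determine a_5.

a_5 = 1/pi ∫_0^{2*pi} (-x**2 - 3*x) cos(5*x/2) dx.
Integrating by parts twice (tabular method), an antiderivative of (-x**2 - 3*x) cos(5*x/2) is -2*x**2*sin(5*x/2)/5 - 6*x*sin(5*x/2)/5 - 8*x*cos(5*x/2)/25 + 16*sin(5*x/2)/125 - 12*cos(5*x/2)/25; evaluating from 0 to 2*pi: ∫_{0}^{2*pi} (-x**2 - 3*x) cos(5*x/2) dx = (12/25 + 16*pi/25) - (-12/25) = 24/25 + 16*pi/25.
Hence a_5 = (1/pi)·(24/25 + 16*pi/25) = 8*(3 + 2*pi)/(25*pi).

8*(3 + 2*pi)/(25*pi)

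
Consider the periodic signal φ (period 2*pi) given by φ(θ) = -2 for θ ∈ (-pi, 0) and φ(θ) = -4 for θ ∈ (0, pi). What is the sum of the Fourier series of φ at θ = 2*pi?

θ = 2*pi differs from θ = 0 by 1 full period(s), and the series is 2*pi-periodic.
At θ = 0 the one-sided limits are φ(0^-) = -2 and φ(0^+) = -4.
By Dirichlet's theorem the series converges to their average, [(-2) + (-4)]/2 = -3.

-3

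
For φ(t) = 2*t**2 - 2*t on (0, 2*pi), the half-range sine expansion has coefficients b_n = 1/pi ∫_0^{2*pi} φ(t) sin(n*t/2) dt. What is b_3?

b_3 = 1/pi ∫_0^{2*pi} (2*t**2 - 2*t) sin(3*t/2) dt.
Integrating by parts twice (tabular method), an antiderivative of (2*t**2 - 2*t) sin(3*t/2) is -4*t**2*cos(3*t/2)/3 + 16*t*sin(3*t/2)/9 + 4*t*cos(3*t/2)/3 - 8*sin(3*t/2)/9 + 32*cos(3*t/2)/27; evaluating from 0 to 2*pi: ∫_{0}^{2*pi} (2*t**2 - 2*t) sin(3*t/2) dt = (-8*pi/3 - 32/27 + 16*pi**2/3) - (32/27) = -8*pi/3 - 64/27 + 16*pi**2/3.
Hence b_3 = (1/pi)·(-8*pi/3 - 64/27 + 16*pi**2/3) = 8*(-9*pi - 8 + 18*pi**2)/(27*pi).

8*(-9*pi - 8 + 18*pi**2)/(27*pi)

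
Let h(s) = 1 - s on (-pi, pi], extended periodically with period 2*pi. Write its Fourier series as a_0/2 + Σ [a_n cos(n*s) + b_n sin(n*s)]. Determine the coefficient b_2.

1

b_2 = 1/pi ∫_{-pi}^{pi} h(s) sin(2*s) ds.
Integrating by parts (boundary term plus one more integral), an antiderivative of (1 - s) sin(2*s) is s*cos(2*s)/2 - sin(2*s)/4 - cos(2*s)/2; evaluating from -pi to pi: ∫_{-pi}^{pi} (1 - s) sin(2*s) ds = (-1/2 + pi/2) - (-pi/2 - 1/2) = pi.
Hence b_2 = (1/pi)·(pi) = 1.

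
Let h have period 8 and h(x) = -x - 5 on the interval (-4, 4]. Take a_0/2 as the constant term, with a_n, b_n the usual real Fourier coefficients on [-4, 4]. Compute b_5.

-8/(5*pi)

b_5 = 1/4 ∫_{-4}^{4} h(x) sin(5*pi*x/4) dx.
Integrating by parts (boundary term plus one more integral), an antiderivative of (-x - 5) sin(5*pi*x/4) is 4*x*cos(5*pi*x/4)/(5*pi) - 16*sin(5*pi*x/4)/(25*pi**2) + 4*cos(5*pi*x/4)/pi; evaluating from -4 to 4: ∫_{-4}^{4} (-x - 5) sin(5*pi*x/4) dx = (-36/(5*pi)) - (-4/(5*pi)) = -32/(5*pi).
Hence b_5 = (1/4)·(-32/(5*pi)) = -8/(5*pi).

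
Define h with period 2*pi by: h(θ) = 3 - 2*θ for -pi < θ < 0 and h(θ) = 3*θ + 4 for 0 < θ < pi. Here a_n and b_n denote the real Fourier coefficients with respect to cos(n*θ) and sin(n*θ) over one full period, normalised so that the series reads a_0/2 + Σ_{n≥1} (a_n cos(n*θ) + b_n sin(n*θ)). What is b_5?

b_5 = 1/pi ∫_{-pi}^{pi} h(θ) sin(5*θ) dθ.
Split the integral at the breakpoints.
Integrating by parts (boundary term plus one more integral), an antiderivative of (3 - 2*θ) sin(5*θ) is 2*θ*cos(5*θ)/5 - 2*sin(5*θ)/25 - 3*cos(5*θ)/5; evaluating from -pi to 0: ∫_{-pi}^{0} (3 - 2*θ) sin(5*θ) dθ = (-3/5) - (3/5 + 2*pi/5) = -2*pi/5 - 6/5.
Integrating by parts (boundary term plus one more integral), an antiderivative of (3*θ + 4) sin(5*θ) is -3*θ*cos(5*θ)/5 + 3*sin(5*θ)/25 - 4*cos(5*θ)/5; evaluating from 0 to pi: ∫_{0}^{pi} (3*θ + 4) sin(5*θ) dθ = (4/5 + 3*pi/5) - (-4/5) = 8/5 + 3*pi/5.
Summing the pieces and multiplying by (1/pi) gives b_5 = (2 + pi)/(5*pi).

(2 + pi)/(5*pi)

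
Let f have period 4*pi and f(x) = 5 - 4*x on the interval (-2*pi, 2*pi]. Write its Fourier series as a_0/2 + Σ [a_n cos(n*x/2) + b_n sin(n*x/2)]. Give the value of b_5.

-16/5

b_5 = (1/(2*pi)) ∫_{-2*pi}^{2*pi} f(x) sin(5*x/2) dx.
Integrating by parts (boundary term plus one more integral), an antiderivative of (5 - 4*x) sin(5*x/2) is 8*x*cos(5*x/2)/5 - 16*sin(5*x/2)/25 - 2*cos(5*x/2); evaluating from -2*pi to 2*pi: ∫_{-2*pi}^{2*pi} (5 - 4*x) sin(5*x/2) dx = (2 - 16*pi/5) - (2 + 16*pi/5) = -32*pi/5.
Hence b_5 = (1/(2*pi))·(-32*pi/5) = -16/5.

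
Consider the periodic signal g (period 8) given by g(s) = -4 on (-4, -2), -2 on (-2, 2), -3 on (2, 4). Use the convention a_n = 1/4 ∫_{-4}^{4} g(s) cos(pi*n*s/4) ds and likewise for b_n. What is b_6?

b_6 = 1/4 ∫_{-4}^{4} g(s) sin(3*pi*s/2) ds.
Split the integral at the breakpoints.
Directly, an antiderivative of (-4) sin(3*pi*s/2) is 8*cos(3*pi*s/2)/(3*pi); evaluating from -4 to -2: ∫_{-4}^{-2} (-4) sin(3*pi*s/2) ds = (-8/(3*pi)) - (8/(3*pi)) = -16/(3*pi).
Directly, an antiderivative of (-2) sin(3*pi*s/2) is 4*cos(3*pi*s/2)/(3*pi); evaluating from -2 to 2: ∫_{-2}^{2} (-2) sin(3*pi*s/2) ds = (-4/(3*pi)) - (-4/(3*pi)) = 0.
Directly, an antiderivative of (-3) sin(3*pi*s/2) is 2*cos(3*pi*s/2)/pi; evaluating from 2 to 4: ∫_{2}^{4} (-3) sin(3*pi*s/2) ds = (2/pi) - (-2/pi) = 4/pi.
Summing the pieces and multiplying by (1/4) gives b_6 = -1/(3*pi).

-1/(3*pi)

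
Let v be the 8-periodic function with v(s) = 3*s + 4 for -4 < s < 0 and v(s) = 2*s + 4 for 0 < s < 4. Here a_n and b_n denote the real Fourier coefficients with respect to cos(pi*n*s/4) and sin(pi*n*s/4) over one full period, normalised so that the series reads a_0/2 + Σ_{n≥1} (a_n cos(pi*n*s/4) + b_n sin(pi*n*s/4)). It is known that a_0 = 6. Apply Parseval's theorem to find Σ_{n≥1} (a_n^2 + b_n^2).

Parseval: a_0^2/2 + Σ_{n≥1} (a_n^2+b_n^2) = 1/4 ∫_{-4}^{4} v(s)^2 ds = 256/3.
Subtract a_0^2/2 = 18: Σ (a_n^2+b_n^2) = 202/3.

202/3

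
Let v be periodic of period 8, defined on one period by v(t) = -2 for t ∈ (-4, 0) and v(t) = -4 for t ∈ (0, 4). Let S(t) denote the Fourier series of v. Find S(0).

At t = 0 the one-sided limits are v(0^-) = -2 and v(0^+) = -4.
By Dirichlet's theorem the series converges to their average, [(-2) + (-4)]/2 = -3.

-3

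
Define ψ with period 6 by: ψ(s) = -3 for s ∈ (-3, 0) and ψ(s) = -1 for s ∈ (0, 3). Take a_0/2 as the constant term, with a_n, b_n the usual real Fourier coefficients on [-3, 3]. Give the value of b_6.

0

b_6 = 1/3 ∫_{-3}^{3} ψ(s) sin(2*pi*s) ds.
Split the integral at the breakpoints.
Directly, an antiderivative of (-3) sin(2*pi*s) is 3*cos(2*pi*s)/(2*pi); evaluating from -3 to 0: ∫_{-3}^{0} (-3) sin(2*pi*s) ds = (3/(2*pi)) - (3/(2*pi)) = 0.
Directly, an antiderivative of (-1) sin(2*pi*s) is cos(2*pi*s)/(2*pi); evaluating from 0 to 3: ∫_{0}^{3} (-1) sin(2*pi*s) ds = (1/(2*pi)) - (1/(2*pi)) = 0.
Summing the pieces and multiplying by (1/3) gives b_6 = 0.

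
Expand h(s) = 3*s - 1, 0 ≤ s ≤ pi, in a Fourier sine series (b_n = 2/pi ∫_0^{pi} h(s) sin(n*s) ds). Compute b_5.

b_5 = 2/pi ∫_0^{pi} (3*s - 1) sin(5*s) ds.
Integrating by parts (boundary term plus one more integral), an antiderivative of (3*s - 1) sin(5*s) is -3*s*cos(5*s)/5 + 3*sin(5*s)/25 + cos(5*s)/5; evaluating from 0 to pi: ∫_{0}^{pi} (3*s - 1) sin(5*s) ds = (-1/5 + 3*pi/5) - (1/5) = -2/5 + 3*pi/5.
Hence b_5 = (2/pi)·(-2/5 + 3*pi/5) = 2*(-2 + 3*pi)/(5*pi).

2*(-2 + 3*pi)/(5*pi)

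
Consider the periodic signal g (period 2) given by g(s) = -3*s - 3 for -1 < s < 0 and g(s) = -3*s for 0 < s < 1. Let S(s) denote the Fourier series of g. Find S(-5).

-3/2

s = -5 differs from s = -1 by -2 full period(s), and the series is 2-periodic.
At s = -1 the one-sided limits are g(-1^-) = -3 and g(-1^+) = 0.
By Dirichlet's theorem the series converges to their average, [(-3) + (0)]/2 = -3/2.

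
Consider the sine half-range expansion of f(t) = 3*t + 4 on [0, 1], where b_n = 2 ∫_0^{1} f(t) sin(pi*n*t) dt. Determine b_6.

b_6 = 2 ∫_0^{1} (3*t + 4) sin(6*pi*t) dt.
Integrating by parts (boundary term plus one more integral), an antiderivative of (3*t + 4) sin(6*pi*t) is -t*cos(6*pi*t)/(2*pi) + sin(6*pi*t)/(12*pi**2) - 2*cos(6*pi*t)/(3*pi); evaluating from 0 to 1: ∫_{0}^{1} (3*t + 4) sin(6*pi*t) dt = (-7/(6*pi)) - (-2/(3*pi)) = -1/(2*pi).
Hence b_6 = 2·(-1/(2*pi)) = -1/pi.

-1/pi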